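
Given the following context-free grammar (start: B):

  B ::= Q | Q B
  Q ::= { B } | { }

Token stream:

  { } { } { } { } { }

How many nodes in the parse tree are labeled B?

5

[B [Q { }] [B [Q { }] [B [Q { }] [B [Q { }] [B [Q { }]]]]]]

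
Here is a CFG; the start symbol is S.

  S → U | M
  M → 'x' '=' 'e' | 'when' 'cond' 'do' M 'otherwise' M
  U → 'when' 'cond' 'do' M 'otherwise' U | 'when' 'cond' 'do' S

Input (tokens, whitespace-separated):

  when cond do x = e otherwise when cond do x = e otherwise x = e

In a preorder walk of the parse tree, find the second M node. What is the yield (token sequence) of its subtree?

[S [M when cond do [M x = e] otherwise [M when cond do [M x = e] otherwise [M x = e]]]]

x = e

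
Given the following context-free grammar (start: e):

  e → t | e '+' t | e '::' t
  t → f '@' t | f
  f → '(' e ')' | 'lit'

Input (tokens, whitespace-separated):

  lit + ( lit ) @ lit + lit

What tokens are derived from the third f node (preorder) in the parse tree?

[e [e [e [t [f lit]]] + [t [f ( [e [t [f lit]]] )] @ [t [f lit]]]] + [t [f lit]]]

lit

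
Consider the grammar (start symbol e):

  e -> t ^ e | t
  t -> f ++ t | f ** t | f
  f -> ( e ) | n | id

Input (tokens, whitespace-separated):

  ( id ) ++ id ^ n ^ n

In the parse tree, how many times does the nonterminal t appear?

[e [t [f ( [e [t [f id]]] )] ++ [t [f id]]] ^ [e [t [f n]] ^ [e [t [f n]]]]]

5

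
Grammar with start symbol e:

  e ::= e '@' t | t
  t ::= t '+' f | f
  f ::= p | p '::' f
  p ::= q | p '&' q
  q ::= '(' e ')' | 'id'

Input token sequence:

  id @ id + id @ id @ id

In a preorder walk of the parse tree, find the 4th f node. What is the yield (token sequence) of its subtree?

id

[e [e [e [e [t [f [p [q id]]]]] @ [t [t [f [p [q id]]]] + [f [p [q id]]]]] @ [t [f [p [q id]]]]] @ [t [f [p [q id]]]]]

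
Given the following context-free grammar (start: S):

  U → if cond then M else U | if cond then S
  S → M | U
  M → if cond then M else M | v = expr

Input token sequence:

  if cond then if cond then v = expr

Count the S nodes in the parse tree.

[S [U if cond then [S [U if cond then [S [M v = expr]]]]]]

3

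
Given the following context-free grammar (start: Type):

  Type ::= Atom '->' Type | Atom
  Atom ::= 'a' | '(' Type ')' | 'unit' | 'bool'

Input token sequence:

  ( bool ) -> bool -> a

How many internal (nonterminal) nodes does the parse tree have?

[Type [Atom ( [Type [Atom bool]] )] -> [Type [Atom bool] -> [Type [Atom a]]]]

8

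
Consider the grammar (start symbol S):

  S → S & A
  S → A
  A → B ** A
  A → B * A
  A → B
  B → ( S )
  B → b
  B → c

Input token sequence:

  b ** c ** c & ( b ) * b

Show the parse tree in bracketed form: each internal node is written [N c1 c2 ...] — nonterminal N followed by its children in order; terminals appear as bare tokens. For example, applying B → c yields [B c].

[S [S [A [B b] ** [A [B c] ** [A [B c]]]]] & [A [B ( [S [A [B b]]] )] * [A [B b]]]]

S
S & A
A & A
B ** A & A
b ** A & A
b ** B ** A & A
b ** c ** A & A
b ** c ** B & A
b ** c ** c & A
b ** c ** c & B * A
b ** c ** c & ( S ) * A
b ** c ** c & ( A ) * A
b ** c ** c & ( B ) * A
b ** c ** c & ( b ) * A
b ** c ** c & ( b ) * B
b ** c ** c & ( b ) * b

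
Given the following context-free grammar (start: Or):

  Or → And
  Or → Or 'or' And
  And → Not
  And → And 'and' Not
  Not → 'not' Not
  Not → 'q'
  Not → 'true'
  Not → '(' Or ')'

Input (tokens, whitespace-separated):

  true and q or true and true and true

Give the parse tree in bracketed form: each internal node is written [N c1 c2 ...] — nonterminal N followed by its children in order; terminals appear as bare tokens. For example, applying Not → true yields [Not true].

[Or [Or [And [And [Not true]] and [Not q]]] or [And [And [And [Not true]] and [Not true]] and [Not true]]]

Or
Or or And
And or And
And and Not or And
Not and Not or And
true and Not or And
true and q or And
true and q or And and Not
true and q or And and Not and Not
true and q or Not and Not and Not
true and q or true and Not and Not
true and q or true and true and Not
true and q or true and true and true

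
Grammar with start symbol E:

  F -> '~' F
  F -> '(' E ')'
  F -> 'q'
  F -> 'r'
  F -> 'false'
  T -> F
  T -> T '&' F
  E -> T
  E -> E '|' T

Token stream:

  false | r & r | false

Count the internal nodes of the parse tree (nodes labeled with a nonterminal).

[E [E [E [T [F false]]] | [T [T [F r]] & [F r]]] | [T [F false]]]

11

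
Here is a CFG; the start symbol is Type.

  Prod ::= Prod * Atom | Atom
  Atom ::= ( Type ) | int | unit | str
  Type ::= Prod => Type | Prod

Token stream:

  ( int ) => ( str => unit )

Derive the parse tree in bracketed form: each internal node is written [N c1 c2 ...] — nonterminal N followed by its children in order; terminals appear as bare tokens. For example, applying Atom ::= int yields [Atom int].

[Type [Prod [Atom ( [Type [Prod [Atom int]]] )]] => [Type [Prod [Atom ( [Type [Prod [Atom str]] => [Type [Prod [Atom unit]]]] )]]]]

Type
Prod => Type
Atom => Type
( Type ) => Type
( Prod ) => Type
( Atom ) => Type
( int ) => Type
( int ) => Prod
( int ) => Atom
( int ) => ( Type )
( int ) => ( Prod => Type )
( int ) => ( Atom => Type )
( int ) => ( str => Type )
( int ) => ( str => Prod )
( int ) => ( str => Atom )
( int ) => ( str => unit )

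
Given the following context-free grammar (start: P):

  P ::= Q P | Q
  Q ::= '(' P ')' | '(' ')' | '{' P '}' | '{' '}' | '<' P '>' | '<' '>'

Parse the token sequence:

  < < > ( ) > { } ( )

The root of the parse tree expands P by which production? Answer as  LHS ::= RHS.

[P [Q < [P [Q < >] [P [Q ( )]]] >] [P [Q { }] [P [Q ( )]]]]

P ::= Q P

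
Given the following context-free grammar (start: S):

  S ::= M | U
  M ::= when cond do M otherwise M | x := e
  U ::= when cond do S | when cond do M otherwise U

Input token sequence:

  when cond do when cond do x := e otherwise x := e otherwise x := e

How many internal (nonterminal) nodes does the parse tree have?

6

[S [M when cond do [M when cond do [M x := e] otherwise [M x := e]] otherwise [M x := e]]]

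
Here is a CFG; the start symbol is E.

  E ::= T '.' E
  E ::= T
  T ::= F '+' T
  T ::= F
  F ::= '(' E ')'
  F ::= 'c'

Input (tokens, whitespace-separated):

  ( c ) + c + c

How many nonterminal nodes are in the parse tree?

10

[E [T [F ( [E [T [F c]]] )] + [T [F c] + [T [F c]]]]]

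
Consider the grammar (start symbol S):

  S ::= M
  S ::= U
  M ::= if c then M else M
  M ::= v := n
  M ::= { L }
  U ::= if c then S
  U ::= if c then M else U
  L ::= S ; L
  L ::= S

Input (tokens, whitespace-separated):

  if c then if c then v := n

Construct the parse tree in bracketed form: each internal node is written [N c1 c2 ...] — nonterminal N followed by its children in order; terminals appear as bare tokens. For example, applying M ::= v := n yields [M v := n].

S
U
if c then S
if c then U
if c then if c then S
if c then if c then M
if c then if c then v := n

[S [U if c then [S [U if c then [S [M v := n]]]]]]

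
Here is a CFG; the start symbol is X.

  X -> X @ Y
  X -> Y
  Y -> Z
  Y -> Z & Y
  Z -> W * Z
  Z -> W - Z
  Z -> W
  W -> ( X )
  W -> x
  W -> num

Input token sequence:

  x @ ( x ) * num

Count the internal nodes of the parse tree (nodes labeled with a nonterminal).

[X [X [Y [Z [W x]]]] @ [Y [Z [W ( [X [Y [Z [W x]]]] )] * [Z [W num]]]]]

14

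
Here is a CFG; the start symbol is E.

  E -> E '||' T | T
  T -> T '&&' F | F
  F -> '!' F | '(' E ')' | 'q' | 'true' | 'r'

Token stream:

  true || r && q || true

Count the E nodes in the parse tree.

[E [E [E [T [F true]]] || [T [T [F r]] && [F q]]] || [T [F true]]]

3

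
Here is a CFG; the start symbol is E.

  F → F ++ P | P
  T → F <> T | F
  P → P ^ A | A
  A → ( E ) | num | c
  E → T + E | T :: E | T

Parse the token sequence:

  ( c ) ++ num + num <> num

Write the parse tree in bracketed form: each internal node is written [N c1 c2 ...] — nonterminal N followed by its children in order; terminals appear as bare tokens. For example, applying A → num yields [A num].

[E [T [F [F [P [A ( [E [T [F [P [A c]]]]] )]]] ++ [P [A num]]]] + [E [T [F [P [A num]]] <> [T [F [P [A num]]]]]]]

E
T + E
F + E
F ++ P + E
P ++ P + E
A ++ P + E
( E ) ++ P + E
( T ) ++ P + E
( F ) ++ P + E
( P ) ++ P + E
( A ) ++ P + E
( c ) ++ P + E
( c ) ++ A + E
( c ) ++ num + E
( c ) ++ num + T
( c ) ++ num + F <> T
( c ) ++ num + P <> T
( c ) ++ num + A <> T
( c ) ++ num + num <> T
( c ) ++ num + num <> F
( c ) ++ num + num <> P
( c ) ++ num + num <> A
( c ) ++ num + num <> num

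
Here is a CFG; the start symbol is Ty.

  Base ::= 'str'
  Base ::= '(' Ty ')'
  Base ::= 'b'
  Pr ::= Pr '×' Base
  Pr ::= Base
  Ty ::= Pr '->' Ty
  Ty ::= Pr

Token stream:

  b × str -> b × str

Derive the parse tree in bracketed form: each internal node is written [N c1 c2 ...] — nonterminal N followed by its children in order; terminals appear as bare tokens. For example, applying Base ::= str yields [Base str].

Ty
Pr -> Ty
Pr × Base -> Ty
Base × Base -> Ty
b × Base -> Ty
b × str -> Ty
b × str -> Pr
b × str -> Pr × Base
b × str -> Base × Base
b × str -> b × Base
b × str -> b × str

[Ty [Pr [Pr [Base b]] × [Base str]] -> [Ty [Pr [Pr [Base b]] × [Base str]]]]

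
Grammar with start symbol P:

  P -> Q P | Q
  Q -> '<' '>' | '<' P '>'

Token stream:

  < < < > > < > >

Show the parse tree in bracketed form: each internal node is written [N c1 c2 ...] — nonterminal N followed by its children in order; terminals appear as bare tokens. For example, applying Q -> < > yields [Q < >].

[P [Q < [P [Q < [P [Q < >]] >] [P [Q < >]]] >]]

P
Q
< P >
< Q P >
< < P > P >
< < Q > P >
< < < > > P >
< < < > > Q >
< < < > > < > >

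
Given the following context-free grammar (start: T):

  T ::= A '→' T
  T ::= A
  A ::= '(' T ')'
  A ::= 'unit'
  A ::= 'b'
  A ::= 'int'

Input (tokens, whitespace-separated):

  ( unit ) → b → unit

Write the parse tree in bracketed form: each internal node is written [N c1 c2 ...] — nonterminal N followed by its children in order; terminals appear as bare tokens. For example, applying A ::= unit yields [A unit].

T
A → T
( T ) → T
( A ) → T
( unit ) → T
( unit ) → A → T
( unit ) → b → T
( unit ) → b → A
( unit ) → b → unit

[T [A ( [T [A unit]] )] → [T [A b] → [T [A unit]]]]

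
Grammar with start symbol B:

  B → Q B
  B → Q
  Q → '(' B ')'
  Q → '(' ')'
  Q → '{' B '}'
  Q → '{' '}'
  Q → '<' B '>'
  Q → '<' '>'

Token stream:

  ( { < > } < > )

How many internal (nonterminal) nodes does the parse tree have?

8

[B [Q ( [B [Q { [B [Q < >]] }] [B [Q < >]]] )]]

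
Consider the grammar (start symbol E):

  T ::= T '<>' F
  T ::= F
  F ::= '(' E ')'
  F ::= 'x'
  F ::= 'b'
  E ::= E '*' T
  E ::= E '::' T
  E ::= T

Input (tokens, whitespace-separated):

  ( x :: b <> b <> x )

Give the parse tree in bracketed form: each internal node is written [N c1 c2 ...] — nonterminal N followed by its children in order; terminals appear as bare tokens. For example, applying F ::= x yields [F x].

[E [T [F ( [E [E [T [F x]]] :: [T [T [T [F b]] <> [F b]] <> [F x]]] )]]]

E
T
F
( E )
( E :: T )
( T :: T )
( F :: T )
( x :: T )
( x :: T <> F )
( x :: T <> F <> F )
( x :: F <> F <> F )
( x :: b <> F <> F )
( x :: b <> b <> F )
( x :: b <> b <> x )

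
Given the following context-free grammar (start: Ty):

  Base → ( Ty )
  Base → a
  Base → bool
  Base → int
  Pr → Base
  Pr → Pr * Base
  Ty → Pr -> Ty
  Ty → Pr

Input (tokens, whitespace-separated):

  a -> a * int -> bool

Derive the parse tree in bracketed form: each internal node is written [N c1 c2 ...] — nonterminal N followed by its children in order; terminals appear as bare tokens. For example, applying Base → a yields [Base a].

Ty
Pr -> Ty
Base -> Ty
a -> Ty
a -> Pr -> Ty
a -> Pr * Base -> Ty
a -> Base * Base -> Ty
a -> a * Base -> Ty
a -> a * int -> Ty
a -> a * int -> Pr
a -> a * int -> Base
a -> a * int -> bool

[Ty [Pr [Base a]] -> [Ty [Pr [Pr [Base a]] * [Base int]] -> [Ty [Pr [Base bool]]]]]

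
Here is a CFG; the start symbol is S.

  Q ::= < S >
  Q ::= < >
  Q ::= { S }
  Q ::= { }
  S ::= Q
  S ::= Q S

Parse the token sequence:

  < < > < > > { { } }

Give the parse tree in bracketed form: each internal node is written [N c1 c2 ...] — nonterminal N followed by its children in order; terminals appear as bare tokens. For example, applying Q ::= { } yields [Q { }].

S
Q S
< S > S
< Q S > S
< < > S > S
< < > Q > S
< < > < > > S
< < > < > > Q
< < > < > > { S }
< < > < > > { Q }
< < > < > > { { } }

[S [Q < [S [Q < >] [S [Q < >]]] >] [S [Q { [S [Q { }]] }]]]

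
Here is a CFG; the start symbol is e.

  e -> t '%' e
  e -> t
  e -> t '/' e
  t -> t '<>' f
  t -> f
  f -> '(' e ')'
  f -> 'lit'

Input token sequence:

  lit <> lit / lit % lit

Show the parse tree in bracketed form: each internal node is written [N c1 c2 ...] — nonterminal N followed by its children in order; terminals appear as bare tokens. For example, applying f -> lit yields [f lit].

[e [t [t [f lit]] <> [f lit]] / [e [t [f lit]] % [e [t [f lit]]]]]

e
t / e
t <> f / e
f <> f / e
lit <> f / e
lit <> lit / e
lit <> lit / t % e
lit <> lit / f % e
lit <> lit / lit % e
lit <> lit / lit % t
lit <> lit / lit % f
lit <> lit / lit % lit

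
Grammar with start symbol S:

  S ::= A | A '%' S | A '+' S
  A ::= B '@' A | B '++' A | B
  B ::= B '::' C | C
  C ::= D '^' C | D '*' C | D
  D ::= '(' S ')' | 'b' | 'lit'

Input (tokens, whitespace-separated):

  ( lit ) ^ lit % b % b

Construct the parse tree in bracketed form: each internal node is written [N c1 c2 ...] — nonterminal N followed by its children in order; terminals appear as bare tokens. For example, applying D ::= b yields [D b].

[S [A [B [C [D ( [S [A [B [C [D lit]]]]] )] ^ [C [D lit]]]]] % [S [A [B [C [D b]]]] % [S [A [B [C [D b]]]]]]]

S
A % S
B % S
C % S
D ^ C % S
( S ) ^ C % S
( A ) ^ C % S
( B ) ^ C % S
( C ) ^ C % S
( D ) ^ C % S
( lit ) ^ C % S
( lit ) ^ D % S
( lit ) ^ lit % S
( lit ) ^ lit % A % S
( lit ) ^ lit % B % S
( lit ) ^ lit % C % S
( lit ) ^ lit % D % S
( lit ) ^ lit % b % S
( lit ) ^ lit % b % A
( lit ) ^ lit % b % B
( lit ) ^ lit % b % C
( lit ) ^ lit % b % D
( lit ) ^ lit % b % b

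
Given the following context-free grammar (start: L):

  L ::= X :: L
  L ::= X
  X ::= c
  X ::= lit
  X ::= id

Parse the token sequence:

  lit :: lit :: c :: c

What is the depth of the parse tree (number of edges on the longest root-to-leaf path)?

5

[L [X lit] :: [L [X lit] :: [L [X c] :: [L [X c]]]]]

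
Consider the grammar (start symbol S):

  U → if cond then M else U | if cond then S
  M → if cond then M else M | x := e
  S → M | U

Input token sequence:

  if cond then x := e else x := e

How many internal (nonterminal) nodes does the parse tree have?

4

[S [M if cond then [M x := e] else [M x := e]]]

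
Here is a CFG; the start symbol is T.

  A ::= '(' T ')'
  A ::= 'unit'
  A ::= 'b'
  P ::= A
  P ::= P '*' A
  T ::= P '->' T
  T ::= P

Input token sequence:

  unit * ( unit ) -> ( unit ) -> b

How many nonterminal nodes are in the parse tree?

17

[T [P [P [A unit]] * [A ( [T [P [A unit]]] )]] -> [T [P [A ( [T [P [A unit]]] )]] -> [T [P [A b]]]]]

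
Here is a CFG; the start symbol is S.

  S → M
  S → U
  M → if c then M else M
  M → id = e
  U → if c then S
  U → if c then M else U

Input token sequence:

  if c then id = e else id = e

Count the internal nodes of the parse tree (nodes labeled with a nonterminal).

4

[S [M if c then [M id = e] else [M id = e]]]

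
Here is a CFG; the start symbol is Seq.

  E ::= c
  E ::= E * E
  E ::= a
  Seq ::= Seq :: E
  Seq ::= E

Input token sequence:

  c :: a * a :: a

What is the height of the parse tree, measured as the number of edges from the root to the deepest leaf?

[Seq [Seq [Seq [E c]] :: [E [E a] * [E a]]] :: [E a]]

4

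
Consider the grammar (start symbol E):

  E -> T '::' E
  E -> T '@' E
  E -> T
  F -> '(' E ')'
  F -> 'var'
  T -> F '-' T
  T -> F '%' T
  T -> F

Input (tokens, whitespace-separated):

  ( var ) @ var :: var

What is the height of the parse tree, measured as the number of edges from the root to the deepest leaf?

[E [T [F ( [E [T [F var]]] )]] @ [E [T [F var]] :: [E [T [F var]]]]]

6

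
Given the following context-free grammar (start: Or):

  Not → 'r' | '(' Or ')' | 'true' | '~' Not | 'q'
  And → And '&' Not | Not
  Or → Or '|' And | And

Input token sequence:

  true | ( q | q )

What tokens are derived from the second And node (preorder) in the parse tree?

[Or [Or [And [Not true]]] | [And [Not ( [Or [Or [And [Not q]]] | [And [Not q]]] )]]]

( q | q )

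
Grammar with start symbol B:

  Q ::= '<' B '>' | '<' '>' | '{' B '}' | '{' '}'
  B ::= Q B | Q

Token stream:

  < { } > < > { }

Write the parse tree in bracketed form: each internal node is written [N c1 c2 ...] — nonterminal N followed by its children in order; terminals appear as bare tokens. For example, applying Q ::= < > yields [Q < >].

B
Q B
< B > B
< Q > B
< { } > B
< { } > Q B
< { } > < > B
< { } > < > Q
< { } > < > { }

[B [Q < [B [Q { }]] >] [B [Q < >] [B [Q { }]]]]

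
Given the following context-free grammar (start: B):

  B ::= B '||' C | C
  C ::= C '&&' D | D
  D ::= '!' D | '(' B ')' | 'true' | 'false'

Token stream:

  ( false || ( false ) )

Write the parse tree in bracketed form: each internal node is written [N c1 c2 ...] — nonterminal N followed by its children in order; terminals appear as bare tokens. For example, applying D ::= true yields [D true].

B
C
D
( B )
( B || C )
( C || C )
( D || C )
( false || C )
( false || D )
( false || ( B ) )
( false || ( C ) )
( false || ( D ) )
( false || ( false ) )

[B [C [D ( [B [B [C [D false]]] || [C [D ( [B [C [D false]]] )]]] )]]]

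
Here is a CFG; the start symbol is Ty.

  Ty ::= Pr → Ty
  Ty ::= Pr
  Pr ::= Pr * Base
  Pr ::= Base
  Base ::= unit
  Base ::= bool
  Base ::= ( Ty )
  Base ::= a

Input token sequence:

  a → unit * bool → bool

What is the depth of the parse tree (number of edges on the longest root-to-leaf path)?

[Ty [Pr [Base a]] → [Ty [Pr [Pr [Base unit]] * [Base bool]] → [Ty [Pr [Base bool]]]]]

5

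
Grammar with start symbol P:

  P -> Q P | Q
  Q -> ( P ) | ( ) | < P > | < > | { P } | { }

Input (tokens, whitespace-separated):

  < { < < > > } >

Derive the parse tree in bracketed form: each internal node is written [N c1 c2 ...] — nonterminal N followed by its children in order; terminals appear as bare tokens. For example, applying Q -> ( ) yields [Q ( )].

P
Q
< P >
< Q >
< { P } >
< { Q } >
< { < P > } >
< { < Q > } >
< { < < > > } >

[P [Q < [P [Q { [P [Q < [P [Q < >]] >]] }]] >]]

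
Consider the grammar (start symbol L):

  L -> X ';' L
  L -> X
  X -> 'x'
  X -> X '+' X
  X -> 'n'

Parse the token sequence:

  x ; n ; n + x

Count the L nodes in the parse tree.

[L [X x] ; [L [X n] ; [L [X [X n] + [X x]]]]]

3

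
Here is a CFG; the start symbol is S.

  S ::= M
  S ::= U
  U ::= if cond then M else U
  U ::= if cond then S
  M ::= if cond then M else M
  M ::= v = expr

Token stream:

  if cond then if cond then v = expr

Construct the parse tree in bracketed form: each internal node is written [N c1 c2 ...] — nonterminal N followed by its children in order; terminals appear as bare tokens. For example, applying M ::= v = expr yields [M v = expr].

S
U
if cond then S
if cond then U
if cond then if cond then S
if cond then if cond then M
if cond then if cond then v = expr

[S [U if cond then [S [U if cond then [S [M v = expr]]]]]]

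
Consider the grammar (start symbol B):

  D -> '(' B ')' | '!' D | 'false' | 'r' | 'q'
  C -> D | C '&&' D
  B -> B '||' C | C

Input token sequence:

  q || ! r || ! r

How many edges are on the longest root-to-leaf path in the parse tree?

5

[B [B [B [C [D q]]] || [C [D ! [D r]]]] || [C [D ! [D r]]]]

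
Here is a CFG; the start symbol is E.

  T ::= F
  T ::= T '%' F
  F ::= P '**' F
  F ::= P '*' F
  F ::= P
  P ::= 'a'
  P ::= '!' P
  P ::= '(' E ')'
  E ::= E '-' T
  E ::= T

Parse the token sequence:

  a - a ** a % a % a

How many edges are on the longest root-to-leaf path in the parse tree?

7

[E [E [T [F [P a]]]] - [T [T [T [F [P a] ** [F [P a]]]] % [F [P a]]] % [F [P a]]]]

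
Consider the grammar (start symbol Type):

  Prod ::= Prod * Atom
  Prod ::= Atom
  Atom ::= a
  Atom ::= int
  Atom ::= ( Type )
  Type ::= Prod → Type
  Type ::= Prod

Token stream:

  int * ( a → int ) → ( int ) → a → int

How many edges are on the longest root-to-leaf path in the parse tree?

7

[Type [Prod [Prod [Atom int]] * [Atom ( [Type [Prod [Atom a]] → [Type [Prod [Atom int]]]] )]] → [Type [Prod [Atom ( [Type [Prod [Atom int]]] )]] → [Type [Prod [Atom a]] → [Type [Prod [Atom int]]]]]]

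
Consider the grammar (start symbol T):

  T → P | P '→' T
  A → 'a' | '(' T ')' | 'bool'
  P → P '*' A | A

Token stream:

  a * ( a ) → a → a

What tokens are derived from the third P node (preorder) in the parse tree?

a

[T [P [P [A a]] * [A ( [T [P [A a]]] )]] → [T [P [A a]] → [T [P [A a]]]]]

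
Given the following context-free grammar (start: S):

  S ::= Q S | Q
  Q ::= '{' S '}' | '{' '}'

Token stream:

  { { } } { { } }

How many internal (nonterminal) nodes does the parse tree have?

8

[S [Q { [S [Q { }]] }] [S [Q { [S [Q { }]] }]]]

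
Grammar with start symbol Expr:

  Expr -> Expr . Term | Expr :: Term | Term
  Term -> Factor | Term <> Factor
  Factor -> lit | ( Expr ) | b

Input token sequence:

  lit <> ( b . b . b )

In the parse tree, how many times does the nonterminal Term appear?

[Expr [Term [Term [Factor lit]] <> [Factor ( [Expr [Expr [Expr [Term [Factor b]]] . [Term [Factor b]]] . [Term [Factor b]]] )]]]

5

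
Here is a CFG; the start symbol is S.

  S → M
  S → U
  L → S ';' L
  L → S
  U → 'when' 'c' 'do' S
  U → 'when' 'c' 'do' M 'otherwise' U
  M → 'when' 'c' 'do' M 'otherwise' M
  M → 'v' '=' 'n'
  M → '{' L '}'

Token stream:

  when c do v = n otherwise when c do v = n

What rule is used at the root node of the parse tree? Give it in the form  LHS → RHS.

[S [U when c do [M v = n] otherwise [U when c do [S [M v = n]]]]]

S → U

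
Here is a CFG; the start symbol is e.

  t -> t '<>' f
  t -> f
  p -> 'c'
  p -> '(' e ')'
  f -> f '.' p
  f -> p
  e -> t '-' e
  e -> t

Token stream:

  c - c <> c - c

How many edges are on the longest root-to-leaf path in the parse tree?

6

[e [t [f [p c]]] - [e [t [t [f [p c]]] <> [f [p c]]] - [e [t [f [p c]]]]]]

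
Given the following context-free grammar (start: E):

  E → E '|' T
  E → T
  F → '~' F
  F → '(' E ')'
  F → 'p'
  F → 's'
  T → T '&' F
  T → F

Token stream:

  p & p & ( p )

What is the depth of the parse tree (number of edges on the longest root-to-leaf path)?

[E [T [T [T [F p]] & [F p]] & [F ( [E [T [F p]]] )]]]

6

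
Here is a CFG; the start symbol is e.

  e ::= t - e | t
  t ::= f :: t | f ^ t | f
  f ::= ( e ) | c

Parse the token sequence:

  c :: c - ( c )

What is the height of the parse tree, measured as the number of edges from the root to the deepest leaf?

7

[e [t [f c] :: [t [f c]]] - [e [t [f ( [e [t [f c]]] )]]]]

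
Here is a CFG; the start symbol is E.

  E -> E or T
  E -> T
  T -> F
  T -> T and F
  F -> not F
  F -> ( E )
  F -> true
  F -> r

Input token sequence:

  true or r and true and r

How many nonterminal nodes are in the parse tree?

10

[E [E [T [F true]]] or [T [T [T [F r]] and [F true]] and [F r]]]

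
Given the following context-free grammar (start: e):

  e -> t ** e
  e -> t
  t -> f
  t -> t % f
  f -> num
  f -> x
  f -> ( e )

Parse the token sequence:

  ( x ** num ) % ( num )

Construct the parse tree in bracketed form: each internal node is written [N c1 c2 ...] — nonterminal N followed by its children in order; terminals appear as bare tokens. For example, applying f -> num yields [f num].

[e [t [t [f ( [e [t [f x]] ** [e [t [f num]]]] )]] % [f ( [e [t [f num]]] )]]]

e
t
t % f
f % f
( e ) % f
( t ** e ) % f
( f ** e ) % f
( x ** e ) % f
( x ** t ) % f
( x ** f ) % f
( x ** num ) % f
( x ** num ) % ( e )
( x ** num ) % ( t )
( x ** num ) % ( f )
( x ** num ) % ( num )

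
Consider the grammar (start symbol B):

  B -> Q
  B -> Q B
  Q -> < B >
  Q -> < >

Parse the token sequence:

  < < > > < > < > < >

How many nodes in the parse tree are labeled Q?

5

[B [Q < [B [Q < >]] >] [B [Q < >] [B [Q < >] [B [Q < >]]]]]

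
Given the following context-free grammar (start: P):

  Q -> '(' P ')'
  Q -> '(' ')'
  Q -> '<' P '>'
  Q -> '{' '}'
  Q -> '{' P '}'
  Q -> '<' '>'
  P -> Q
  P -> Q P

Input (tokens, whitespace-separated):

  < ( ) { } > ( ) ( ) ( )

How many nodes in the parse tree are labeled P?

[P [Q < [P [Q ( )] [P [Q { }]]] >] [P [Q ( )] [P [Q ( )] [P [Q ( )]]]]]

6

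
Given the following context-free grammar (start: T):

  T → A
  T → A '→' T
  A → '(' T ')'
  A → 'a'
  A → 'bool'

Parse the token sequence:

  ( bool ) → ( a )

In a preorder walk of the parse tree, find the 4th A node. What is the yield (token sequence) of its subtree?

[T [A ( [T [A bool]] )] → [T [A ( [T [A a]] )]]]

a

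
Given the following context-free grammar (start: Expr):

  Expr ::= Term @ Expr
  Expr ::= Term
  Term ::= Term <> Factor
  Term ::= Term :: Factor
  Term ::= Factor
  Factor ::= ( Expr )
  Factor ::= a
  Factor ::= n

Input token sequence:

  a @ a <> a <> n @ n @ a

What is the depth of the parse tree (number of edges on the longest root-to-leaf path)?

[Expr [Term [Factor a]] @ [Expr [Term [Term [Term [Factor a]] <> [Factor a]] <> [Factor n]] @ [Expr [Term [Factor n]] @ [Expr [Term [Factor a]]]]]]

6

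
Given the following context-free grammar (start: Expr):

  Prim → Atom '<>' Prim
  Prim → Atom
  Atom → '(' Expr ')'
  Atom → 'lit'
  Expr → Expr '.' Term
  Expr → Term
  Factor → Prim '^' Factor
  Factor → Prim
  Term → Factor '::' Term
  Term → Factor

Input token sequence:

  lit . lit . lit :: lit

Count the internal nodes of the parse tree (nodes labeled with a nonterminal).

19

[Expr [Expr [Expr [Term [Factor [Prim [Atom lit]]]]] . [Term [Factor [Prim [Atom lit]]]]] . [Term [Factor [Prim [Atom lit]]] :: [Term [Factor [Prim [Atom lit]]]]]]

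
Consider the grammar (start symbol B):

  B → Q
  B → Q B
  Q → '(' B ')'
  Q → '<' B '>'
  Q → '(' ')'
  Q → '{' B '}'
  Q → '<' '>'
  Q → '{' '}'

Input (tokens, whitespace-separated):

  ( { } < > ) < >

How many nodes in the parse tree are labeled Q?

[B [Q ( [B [Q { }] [B [Q < >]]] )] [B [Q < >]]]

4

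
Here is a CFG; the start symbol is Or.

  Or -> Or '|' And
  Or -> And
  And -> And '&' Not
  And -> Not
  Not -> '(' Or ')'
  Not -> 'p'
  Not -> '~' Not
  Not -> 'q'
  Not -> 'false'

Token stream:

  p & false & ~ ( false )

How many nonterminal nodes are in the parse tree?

[Or [And [And [And [Not p]] & [Not false]] & [Not ~ [Not ( [Or [And [Not false]]] )]]]]

11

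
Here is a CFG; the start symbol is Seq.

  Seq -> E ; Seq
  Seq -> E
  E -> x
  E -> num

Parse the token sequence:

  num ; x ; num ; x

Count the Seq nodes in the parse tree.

[Seq [E num] ; [Seq [E x] ; [Seq [E num] ; [Seq [E x]]]]]

4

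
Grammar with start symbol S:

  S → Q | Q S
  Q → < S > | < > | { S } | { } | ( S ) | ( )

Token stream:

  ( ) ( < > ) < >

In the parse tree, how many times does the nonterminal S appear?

4

[S [Q ( )] [S [Q ( [S [Q < >]] )] [S [Q < >]]]]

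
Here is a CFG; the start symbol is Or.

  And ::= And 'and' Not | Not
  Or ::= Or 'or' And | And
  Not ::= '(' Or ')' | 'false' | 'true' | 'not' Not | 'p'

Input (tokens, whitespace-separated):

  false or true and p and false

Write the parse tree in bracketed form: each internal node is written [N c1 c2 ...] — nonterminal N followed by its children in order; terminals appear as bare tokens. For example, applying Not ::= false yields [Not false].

[Or [Or [And [Not false]]] or [And [And [And [Not true]] and [Not p]] and [Not false]]]

Or
Or or And
And or And
Not or And
false or And
false or And and Not
false or And and Not and Not
false or Not and Not and Not
false or true and Not and Not
false or true and p and Not
false or true and p and false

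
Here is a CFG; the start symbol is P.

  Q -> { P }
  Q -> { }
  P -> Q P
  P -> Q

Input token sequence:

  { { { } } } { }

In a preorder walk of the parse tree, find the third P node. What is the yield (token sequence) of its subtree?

[P [Q { [P [Q { [P [Q { }]] }]] }] [P [Q { }]]]

{ }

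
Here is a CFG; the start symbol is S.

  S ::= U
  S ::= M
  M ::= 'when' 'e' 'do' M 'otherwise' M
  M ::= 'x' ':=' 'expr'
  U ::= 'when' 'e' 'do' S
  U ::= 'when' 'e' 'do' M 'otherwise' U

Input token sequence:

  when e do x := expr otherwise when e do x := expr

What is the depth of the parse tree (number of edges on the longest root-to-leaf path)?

5

[S [U when e do [M x := expr] otherwise [U when e do [S [M x := expr]]]]]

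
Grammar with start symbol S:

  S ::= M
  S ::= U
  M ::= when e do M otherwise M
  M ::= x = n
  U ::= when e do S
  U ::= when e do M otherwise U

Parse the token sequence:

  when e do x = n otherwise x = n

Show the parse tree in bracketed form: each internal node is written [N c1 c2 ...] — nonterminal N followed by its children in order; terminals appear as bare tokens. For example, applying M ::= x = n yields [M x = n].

S
M
when e do M otherwise M
when e do x = n otherwise M
when e do x = n otherwise x = n

[S [M when e do [M x = n] otherwise [M x = n]]]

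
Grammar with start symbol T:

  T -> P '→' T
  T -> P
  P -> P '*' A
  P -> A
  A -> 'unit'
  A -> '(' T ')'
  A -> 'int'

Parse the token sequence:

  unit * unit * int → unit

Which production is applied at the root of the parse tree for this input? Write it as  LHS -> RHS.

[T [P [P [P [A unit]] * [A unit]] * [A int]] → [T [P [A unit]]]]

T -> P '→' T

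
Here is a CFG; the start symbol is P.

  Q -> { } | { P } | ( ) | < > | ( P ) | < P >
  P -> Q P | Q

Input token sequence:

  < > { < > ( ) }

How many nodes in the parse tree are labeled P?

[P [Q < >] [P [Q { [P [Q < >] [P [Q ( )]]] }]]]

4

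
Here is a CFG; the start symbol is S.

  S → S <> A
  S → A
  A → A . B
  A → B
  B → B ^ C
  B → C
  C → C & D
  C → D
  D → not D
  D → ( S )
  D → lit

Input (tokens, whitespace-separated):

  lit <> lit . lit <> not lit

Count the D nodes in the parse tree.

5

[S [S [S [A [B [C [D lit]]]]] <> [A [A [B [C [D lit]]]] . [B [C [D lit]]]]] <> [A [B [C [D not [D lit]]]]]]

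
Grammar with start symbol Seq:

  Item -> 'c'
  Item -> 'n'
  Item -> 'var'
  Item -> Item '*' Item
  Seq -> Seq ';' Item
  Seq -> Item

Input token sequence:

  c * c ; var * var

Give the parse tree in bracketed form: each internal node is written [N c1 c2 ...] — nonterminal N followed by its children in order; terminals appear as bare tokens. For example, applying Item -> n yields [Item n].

[Seq [Seq [Item [Item c] * [Item c]]] ; [Item [Item var] * [Item var]]]

Seq
Seq ; Item
Item ; Item
Item * Item ; Item
c * Item ; Item
c * c ; Item
c * c ; Item * Item
c * c ; var * Item
c * c ; var * var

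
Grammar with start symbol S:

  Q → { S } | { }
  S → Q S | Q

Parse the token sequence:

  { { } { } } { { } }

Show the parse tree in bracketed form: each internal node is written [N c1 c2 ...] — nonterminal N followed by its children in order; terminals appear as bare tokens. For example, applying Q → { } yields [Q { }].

S
Q S
{ S } S
{ Q S } S
{ { } S } S
{ { } Q } S
{ { } { } } S
{ { } { } } Q
{ { } { } } { S }
{ { } { } } { Q }
{ { } { } } { { } }

[S [Q { [S [Q { }] [S [Q { }]]] }] [S [Q { [S [Q { }]] }]]]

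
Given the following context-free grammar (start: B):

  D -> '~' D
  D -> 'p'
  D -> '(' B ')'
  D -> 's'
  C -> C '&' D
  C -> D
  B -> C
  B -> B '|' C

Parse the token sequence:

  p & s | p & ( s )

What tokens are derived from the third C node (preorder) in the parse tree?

[B [B [C [C [D p]] & [D s]]] | [C [C [D p]] & [D ( [B [C [D s]]] )]]]

p & ( s )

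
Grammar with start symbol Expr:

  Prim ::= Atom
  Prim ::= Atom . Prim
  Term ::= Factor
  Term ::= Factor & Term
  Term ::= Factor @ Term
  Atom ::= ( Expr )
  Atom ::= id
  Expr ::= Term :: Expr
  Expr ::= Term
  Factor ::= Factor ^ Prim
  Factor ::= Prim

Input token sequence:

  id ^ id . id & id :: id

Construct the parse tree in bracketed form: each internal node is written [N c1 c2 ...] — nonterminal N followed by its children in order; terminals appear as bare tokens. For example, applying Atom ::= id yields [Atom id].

Expr
Term :: Expr
Factor & Term :: Expr
Factor ^ Prim & Term :: Expr
Prim ^ Prim & Term :: Expr
Atom ^ Prim & Term :: Expr
id ^ Prim & Term :: Expr
id ^ Atom . Prim & Term :: Expr
id ^ id . Prim & Term :: Expr
id ^ id . Atom & Term :: Expr
id ^ id . id & Term :: Expr
id ^ id . id & Factor :: Expr
id ^ id . id & Prim :: Expr
id ^ id . id & Atom :: Expr
id ^ id . id & id :: Expr
id ^ id . id & id :: Term
id ^ id . id & id :: Factor
id ^ id . id & id :: Prim
id ^ id . id & id :: Atom
id ^ id . id & id :: id

[Expr [Term [Factor [Factor [Prim [Atom id]]] ^ [Prim [Atom id] . [Prim [Atom id]]]] & [Term [Factor [Prim [Atom id]]]]] :: [Expr [Term [Factor [Prim [Atom id]]]]]]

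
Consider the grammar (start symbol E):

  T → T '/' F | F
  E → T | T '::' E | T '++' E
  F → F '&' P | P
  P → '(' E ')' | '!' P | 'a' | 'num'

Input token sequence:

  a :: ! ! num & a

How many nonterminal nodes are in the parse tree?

12

[E [T [F [P a]]] :: [E [T [F [F [P ! [P ! [P num]]]] & [P a]]]]]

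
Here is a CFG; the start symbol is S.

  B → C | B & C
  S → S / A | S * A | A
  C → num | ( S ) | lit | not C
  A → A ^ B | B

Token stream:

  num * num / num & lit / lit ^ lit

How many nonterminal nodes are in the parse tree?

21

[S [S [S [S [A [B [C num]]]] * [A [B [C num]]]] / [A [B [B [C num]] & [C lit]]]] / [A [A [B [C lit]]] ^ [B [C lit]]]]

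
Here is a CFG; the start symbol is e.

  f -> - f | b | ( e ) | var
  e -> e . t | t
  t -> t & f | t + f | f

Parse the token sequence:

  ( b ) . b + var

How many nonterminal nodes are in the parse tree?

[e [e [t [f ( [e [t [f b]]] )]]] . [t [t [f b]] + [f var]]]

11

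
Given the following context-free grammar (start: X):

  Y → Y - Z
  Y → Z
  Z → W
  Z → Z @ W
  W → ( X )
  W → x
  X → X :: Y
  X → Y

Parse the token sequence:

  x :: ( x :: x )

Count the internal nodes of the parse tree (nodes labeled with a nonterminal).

[X [X [Y [Z [W x]]]] :: [Y [Z [W ( [X [X [Y [Z [W x]]]] :: [Y [Z [W x]]]] )]]]]

16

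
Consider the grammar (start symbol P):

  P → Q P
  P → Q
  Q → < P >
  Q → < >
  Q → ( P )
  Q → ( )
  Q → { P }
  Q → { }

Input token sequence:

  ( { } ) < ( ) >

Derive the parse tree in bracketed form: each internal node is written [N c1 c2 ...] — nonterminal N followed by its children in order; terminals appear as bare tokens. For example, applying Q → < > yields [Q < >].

P
Q P
( P ) P
( Q ) P
( { } ) P
( { } ) Q
( { } ) < P >
( { } ) < Q >
( { } ) < ( ) >

[P [Q ( [P [Q { }]] )] [P [Q < [P [Q ( )]] >]]]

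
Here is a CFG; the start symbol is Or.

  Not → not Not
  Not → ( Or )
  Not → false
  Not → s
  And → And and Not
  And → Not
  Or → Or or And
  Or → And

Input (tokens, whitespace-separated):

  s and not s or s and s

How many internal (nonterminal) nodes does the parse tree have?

[Or [Or [And [And [Not s]] and [Not not [Not s]]]] or [And [And [Not s]] and [Not s]]]

11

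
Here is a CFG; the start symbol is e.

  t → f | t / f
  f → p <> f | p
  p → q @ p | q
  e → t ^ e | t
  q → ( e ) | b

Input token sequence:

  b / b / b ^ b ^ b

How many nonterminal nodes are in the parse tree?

23

[e [t [t [t [f [p [q b]]]] / [f [p [q b]]]] / [f [p [q b]]]] ^ [e [t [f [p [q b]]]] ^ [e [t [f [p [q b]]]]]]]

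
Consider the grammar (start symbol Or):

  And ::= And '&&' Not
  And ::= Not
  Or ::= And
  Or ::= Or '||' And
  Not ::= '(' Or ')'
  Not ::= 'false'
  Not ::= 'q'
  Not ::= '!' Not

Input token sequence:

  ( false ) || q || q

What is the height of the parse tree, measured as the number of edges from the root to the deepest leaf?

[Or [Or [Or [And [Not ( [Or [And [Not false]]] )]]] || [And [Not q]]] || [And [Not q]]]

8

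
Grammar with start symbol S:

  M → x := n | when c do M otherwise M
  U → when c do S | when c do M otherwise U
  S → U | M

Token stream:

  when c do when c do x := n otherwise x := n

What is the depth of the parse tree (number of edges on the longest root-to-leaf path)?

5

[S [U when c do [S [M when c do [M x := n] otherwise [M x := n]]]]]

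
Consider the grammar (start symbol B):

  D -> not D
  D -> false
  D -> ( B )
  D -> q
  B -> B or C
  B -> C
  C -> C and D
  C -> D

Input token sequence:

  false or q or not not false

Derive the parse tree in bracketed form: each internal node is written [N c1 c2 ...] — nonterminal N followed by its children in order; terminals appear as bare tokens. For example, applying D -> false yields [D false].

B
B or C
B or C or C
C or C or C
D or C or C
false or C or C
false or D or C
false or q or C
false or q or D
false or q or not D
false or q or not not D
false or q or not not false

[B [B [B [C [D false]]] or [C [D q]]] or [C [D not [D not [D false]]]]]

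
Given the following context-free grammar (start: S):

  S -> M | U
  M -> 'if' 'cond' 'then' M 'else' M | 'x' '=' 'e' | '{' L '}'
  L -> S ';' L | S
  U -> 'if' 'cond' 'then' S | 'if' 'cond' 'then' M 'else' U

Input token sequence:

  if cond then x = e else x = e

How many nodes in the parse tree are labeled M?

[S [M if cond then [M x = e] else [M x = e]]]

3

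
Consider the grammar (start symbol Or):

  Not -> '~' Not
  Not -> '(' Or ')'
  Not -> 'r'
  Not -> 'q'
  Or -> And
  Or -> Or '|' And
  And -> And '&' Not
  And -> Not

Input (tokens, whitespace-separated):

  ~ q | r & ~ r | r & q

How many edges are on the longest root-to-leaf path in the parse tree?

[Or [Or [Or [And [Not ~ [Not q]]]] | [And [And [Not r]] & [Not ~ [Not r]]]] | [And [And [Not r]] & [Not q]]]

6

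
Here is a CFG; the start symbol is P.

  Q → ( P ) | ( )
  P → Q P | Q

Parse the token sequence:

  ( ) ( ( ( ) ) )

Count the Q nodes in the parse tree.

4

[P [Q ( )] [P [Q ( [P [Q ( [P [Q ( )]] )]] )]]]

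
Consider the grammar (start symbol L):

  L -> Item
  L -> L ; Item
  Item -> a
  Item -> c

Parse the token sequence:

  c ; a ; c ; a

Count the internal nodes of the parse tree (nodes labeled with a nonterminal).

[L [L [L [L [Item c]] ; [Item a]] ; [Item c]] ; [Item a]]

8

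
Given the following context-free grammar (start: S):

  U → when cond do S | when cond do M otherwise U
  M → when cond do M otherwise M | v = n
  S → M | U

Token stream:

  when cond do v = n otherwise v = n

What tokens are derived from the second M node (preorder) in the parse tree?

v = n

[S [M when cond do [M v = n] otherwise [M v = n]]]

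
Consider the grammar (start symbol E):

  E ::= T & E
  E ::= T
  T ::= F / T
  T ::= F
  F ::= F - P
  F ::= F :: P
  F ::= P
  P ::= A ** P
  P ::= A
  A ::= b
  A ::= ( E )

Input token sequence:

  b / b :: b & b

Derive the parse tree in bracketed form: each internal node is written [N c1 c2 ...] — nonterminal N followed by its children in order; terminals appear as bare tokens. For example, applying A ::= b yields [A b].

E
T & E
F / T & E
P / T & E
A / T & E
b / T & E
b / F & E
b / F :: P & E
b / P :: P & E
b / A :: P & E
b / b :: P & E
b / b :: A & E
b / b :: b & E
b / b :: b & T
b / b :: b & F
b / b :: b & P
b / b :: b & A
b / b :: b & b

[E [T [F [P [A b]]] / [T [F [F [P [A b]]] :: [P [A b]]]]] & [E [T [F [P [A b]]]]]]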